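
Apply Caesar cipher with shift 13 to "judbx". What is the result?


Caesar cipher: shift "judbx" by 13
  'j' (pos 9) + 13 = pos 22 = 'w'
  'u' (pos 20) + 13 = pos 7 = 'h'
  'd' (pos 3) + 13 = pos 16 = 'q'
  'b' (pos 1) + 13 = pos 14 = 'o'
  'x' (pos 23) + 13 = pos 10 = 'k'
Result: whqok

whqok


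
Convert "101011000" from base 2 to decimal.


Input: "101011000" in base 2
Positional expansion:
  Digit '1' (value 1) x 2^8 = 256
  Digit '0' (value 0) x 2^7 = 0
  Digit '1' (value 1) x 2^6 = 64
  Digit '0' (value 0) x 2^5 = 0
  Digit '1' (value 1) x 2^4 = 16
  Digit '1' (value 1) x 2^3 = 8
  Digit '0' (value 0) x 2^2 = 0
  Digit '0' (value 0) x 2^1 = 0
  Digit '0' (value 0) x 2^0 = 0
Sum = 344

344


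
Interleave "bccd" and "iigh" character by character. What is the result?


Interleaving "bccd" and "iigh":
  Position 0: 'b' from first, 'i' from second => "bi"
  Position 1: 'c' from first, 'i' from second => "ci"
  Position 2: 'c' from first, 'g' from second => "cg"
  Position 3: 'd' from first, 'h' from second => "dh"
Result: bicicgdh

bicicgdh


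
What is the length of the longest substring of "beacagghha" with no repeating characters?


Input: "beacagghha"
Sliding window (track last position of each char):
  Position 0 ('b'): window [0,0] length 1 -- new best
  Position 1 ('e'): window [0,1] length 2 -- new best
  Position 2 ('a'): window [0,2] length 3 -- new best
  Position 3 ('c'): window [0,3] length 4 -- new best
  Position 4 ('a'): repeat (last at 2), move window start to 3
  Position 4 ('a'): window [3,4] length 2
  Position 5 ('g'): window [3,5] length 3
  Position 6 ('g'): repeat (last at 5), move window start to 6
  Position 6 ('g'): window [6,6] length 1
  Position 7 ('h'): window [6,7] length 2
  Position 8 ('h'): repeat (last at 7), move window start to 8
  Position 8 ('h'): window [8,8] length 1
  Position 9 ('a'): window [8,9] length 2
Longest substring with no repeats: "beac" with length 4

4


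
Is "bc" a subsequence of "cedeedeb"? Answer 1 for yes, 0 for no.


Check if "bc" is a subsequence of "cedeedeb"
Greedy scan:
  Position 0 ('c'): no match needed
  Position 1 ('e'): no match needed
  Position 2 ('d'): no match needed
  Position 3 ('e'): no match needed
  Position 4 ('e'): no match needed
  Position 5 ('d'): no match needed
  Position 6 ('e'): no match needed
  Position 7 ('b'): matches sub[0] = 'b'
Only matched 1/2 characters => not a subsequence

0


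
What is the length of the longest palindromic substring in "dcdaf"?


Input: "dcdaf"
Checking substrings for palindromes:
  [0:3] "dcd" (len 3) => palindrome
Longest palindromic substring: "dcd" with length 3

3


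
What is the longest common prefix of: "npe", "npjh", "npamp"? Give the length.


Words: npe, npjh, npamp
  Position 0: all 'n' => match
  Position 1: all 'p' => match
  Position 2: ('e', 'j', 'a') => mismatch, stop
LCP = "np" (length 2)

2


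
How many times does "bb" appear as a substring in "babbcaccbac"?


Searching for "bb" in "babbcaccbac"
Scanning each position:
  Position 0: "ba" => no
  Position 1: "ab" => no
  Position 2: "bb" => MATCH
  Position 3: "bc" => no
  Position 4: "ca" => no
  Position 5: "ac" => no
  Position 6: "cc" => no
  Position 7: "cb" => no
  Position 8: "ba" => no
  Position 9: "ac" => no
Total occurrences: 1

1


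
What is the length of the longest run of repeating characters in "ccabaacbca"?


Input: "ccabaacbca"
Scanning for longest run:
  Position 1 ('c'): continues run of 'c', length=2
  Position 2 ('a'): new char, reset run to 1
  Position 3 ('b'): new char, reset run to 1
  Position 4 ('a'): new char, reset run to 1
  Position 5 ('a'): continues run of 'a', length=2
  Position 6 ('c'): new char, reset run to 1
  Position 7 ('b'): new char, reset run to 1
  Position 8 ('c'): new char, reset run to 1
  Position 9 ('a'): new char, reset run to 1
Longest run: 'c' with length 2

2


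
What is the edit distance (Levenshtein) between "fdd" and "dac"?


Computing edit distance: "fdd" -> "dac"
DP table:
           d    a    c
      0    1    2    3
  f   1    1    2    3
  d   2    1    2    3
  d   3    2    2    3
Edit distance = dp[3][3] = 3

3


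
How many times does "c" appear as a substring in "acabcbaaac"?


Searching for "c" in "acabcbaaac"
Scanning each position:
  Position 0: "a" => no
  Position 1: "c" => MATCH
  Position 2: "a" => no
  Position 3: "b" => no
  Position 4: "c" => MATCH
  Position 5: "b" => no
  Position 6: "a" => no
  Position 7: "a" => no
  Position 8: "a" => no
  Position 9: "c" => MATCH
Total occurrences: 3

3


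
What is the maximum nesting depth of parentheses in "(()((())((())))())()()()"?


Input: "(()((())((())))())()()()"
Tracking depth:
  Position 0 '(': depth becomes 1
  Position 1 '(': depth becomes 2
  Position 2 ')': depth becomes 1
  Position 3 '(': depth becomes 2
  Position 4 '(': depth becomes 3
  Position 5 '(': depth becomes 4
  Position 6 ')': depth becomes 3
  Position 7 ')': depth becomes 2
  Position 8 '(': depth becomes 3
  Position 9 '(': depth becomes 4
  Position 10 '(': depth becomes 5
  Position 11 ')': depth becomes 4
  Position 12 ')': depth becomes 3
  Position 13 ')': depth becomes 2
  Position 14 ')': depth becomes 1
  Position 15 '(': depth becomes 2
  Position 16 ')': depth becomes 1
  Position 17 ')': depth becomes 0
  Position 18 '(': depth becomes 1
  Position 19 ')': depth becomes 0
  Position 20 '(': depth becomes 1
  Position 21 ')': depth becomes 0
  Position 22 '(': depth becomes 1
  Position 23 ')': depth becomes 0
Maximum depth reached: 5

5


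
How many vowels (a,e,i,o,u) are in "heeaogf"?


Input: heeaogf
Checking each character:
  'h' at position 0: consonant
  'e' at position 1: vowel (running total: 1)
  'e' at position 2: vowel (running total: 2)
  'a' at position 3: vowel (running total: 3)
  'o' at position 4: vowel (running total: 4)
  'g' at position 5: consonant
  'f' at position 6: consonant
Total vowels: 4

4


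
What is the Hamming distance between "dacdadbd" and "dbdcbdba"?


Comparing "dacdadbd" and "dbdcbdba" position by position:
  Position 0: 'd' vs 'd' => same
  Position 1: 'a' vs 'b' => differ
  Position 2: 'c' vs 'd' => differ
  Position 3: 'd' vs 'c' => differ
  Position 4: 'a' vs 'b' => differ
  Position 5: 'd' vs 'd' => same
  Position 6: 'b' vs 'b' => same
  Position 7: 'd' vs 'a' => differ
Total differences (Hamming distance): 5

5


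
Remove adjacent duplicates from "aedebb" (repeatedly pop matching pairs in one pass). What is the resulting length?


Input: aedebb
Stack-based adjacent duplicate removal:
  Read 'a': push. Stack: a
  Read 'e': push. Stack: ae
  Read 'd': push. Stack: aed
  Read 'e': push. Stack: aede
  Read 'b': push. Stack: aedeb
  Read 'b': matches stack top 'b' => pop. Stack: aede
Final stack: "aede" (length 4)

4


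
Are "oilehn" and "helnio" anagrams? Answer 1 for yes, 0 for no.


Strings: "oilehn", "helnio"
Sorted first:  ehilno
Sorted second: ehilno
Sorted forms match => anagrams

1


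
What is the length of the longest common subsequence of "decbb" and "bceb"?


LCS of "decbb" and "bceb"
DP table:
           b    c    e    b
      0    0    0    0    0
  d   0    0    0    0    0
  e   0    0    0    1    1
  c   0    0    1    1    1
  b   0    1    1    1    2
  b   0    1    1    1    2
LCS length = dp[5][4] = 2

2


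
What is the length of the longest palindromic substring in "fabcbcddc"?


Input: "fabcbcddc"
Checking substrings for palindromes:
  [5:9] "cddc" (len 4) => palindrome
  [2:5] "bcb" (len 3) => palindrome
  [3:6] "cbc" (len 3) => palindrome
  [6:8] "dd" (len 2) => palindrome
Longest palindromic substring: "cddc" with length 4

4


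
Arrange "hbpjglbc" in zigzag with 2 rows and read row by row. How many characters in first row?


Zigzag "hbpjglbc" into 2 rows:
Placing characters:
  'h' => row 0
  'b' => row 1
  'p' => row 0
  'j' => row 1
  'g' => row 0
  'l' => row 1
  'b' => row 0
  'c' => row 1
Rows:
  Row 0: "hpgb"
  Row 1: "bjlc"
First row length: 4

4


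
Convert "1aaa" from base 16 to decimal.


Input: "1aaa" in base 16
Positional expansion:
  Digit '1' (value 1) x 16^3 = 4096
  Digit 'a' (value 10) x 16^2 = 2560
  Digit 'a' (value 10) x 16^1 = 160
  Digit 'a' (value 10) x 16^0 = 10
Sum = 6826

6826


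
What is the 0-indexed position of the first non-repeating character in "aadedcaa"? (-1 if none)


Input: aadedcaa
Character frequencies:
  'a': 4
  'c': 1
  'd': 2
  'e': 1
Scanning left to right for freq == 1:
  Position 0 ('a'): freq=4, skip
  Position 1 ('a'): freq=4, skip
  Position 2 ('d'): freq=2, skip
  Position 3 ('e'): unique! => answer = 3

3


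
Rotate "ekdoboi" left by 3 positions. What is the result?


Input: "ekdoboi", rotate left by 3
First 3 characters: "ekd"
Remaining characters: "oboi"
Concatenate remaining + first: "oboi" + "ekd" = "oboiekd"

oboiekd


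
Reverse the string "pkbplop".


Input: pkbplop
Reading characters right to left:
  Position 6: 'p'
  Position 5: 'o'
  Position 4: 'l'
  Position 3: 'p'
  Position 2: 'b'
  Position 1: 'k'
  Position 0: 'p'
Reversed: polpbkp

polpbkp


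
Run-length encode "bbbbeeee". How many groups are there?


Input: bbbbeeee
Scanning for consecutive runs:
  Group 1: 'b' x 4 (positions 0-3)
  Group 2: 'e' x 4 (positions 4-7)
Total groups: 2

2


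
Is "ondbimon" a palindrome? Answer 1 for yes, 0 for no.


Input: ondbimon
Reversed: nomibdno
  Compare pos 0 ('o') with pos 7 ('n'): MISMATCH
  Compare pos 1 ('n') with pos 6 ('o'): MISMATCH
  Compare pos 2 ('d') with pos 5 ('m'): MISMATCH
  Compare pos 3 ('b') with pos 4 ('i'): MISMATCH
Result: not a palindrome

0


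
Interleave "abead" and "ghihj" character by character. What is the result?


Interleaving "abead" and "ghihj":
  Position 0: 'a' from first, 'g' from second => "ag"
  Position 1: 'b' from first, 'h' from second => "bh"
  Position 2: 'e' from first, 'i' from second => "ei"
  Position 3: 'a' from first, 'h' from second => "ah"
  Position 4: 'd' from first, 'j' from second => "dj"
Result: agbheiahdj

agbheiahdj


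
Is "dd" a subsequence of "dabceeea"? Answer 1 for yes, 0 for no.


Check if "dd" is a subsequence of "dabceeea"
Greedy scan:
  Position 0 ('d'): matches sub[0] = 'd'
  Position 1 ('a'): no match needed
  Position 2 ('b'): no match needed
  Position 3 ('c'): no match needed
  Position 4 ('e'): no match needed
  Position 5 ('e'): no match needed
  Position 6 ('e'): no match needed
  Position 7 ('a'): no match needed
Only matched 1/2 characters => not a subsequence

0


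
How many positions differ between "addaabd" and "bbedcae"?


Comparing "addaabd" and "bbedcae" position by position:
  Position 0: 'a' vs 'b' => DIFFER
  Position 1: 'd' vs 'b' => DIFFER
  Position 2: 'd' vs 'e' => DIFFER
  Position 3: 'a' vs 'd' => DIFFER
  Position 4: 'a' vs 'c' => DIFFER
  Position 5: 'b' vs 'a' => DIFFER
  Position 6: 'd' vs 'e' => DIFFER
Positions that differ: 7

7


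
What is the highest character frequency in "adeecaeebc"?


Input: adeecaeebc
Character counts:
  'a': 2
  'b': 1
  'c': 2
  'd': 1
  'e': 4
Maximum frequency: 4

4


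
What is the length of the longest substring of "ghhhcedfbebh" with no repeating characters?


Input: "ghhhcedfbebh"
Sliding window (track last position of each char):
  Position 0 ('g'): window [0,0] length 1 -- new best
  Position 1 ('h'): window [0,1] length 2 -- new best
  Position 2 ('h'): repeat (last at 1), move window start to 2
  Position 2 ('h'): window [2,2] length 1
  Position 3 ('h'): repeat (last at 2), move window start to 3
  Position 3 ('h'): window [3,3] length 1
  Position 4 ('c'): window [3,4] length 2
  Position 5 ('e'): window [3,5] length 3 -- new best
  Position 6 ('d'): window [3,6] length 4 -- new best
  Position 7 ('f'): window [3,7] length 5 -- new best
  Position 8 ('b'): window [3,8] length 6 -- new best
  Position 9 ('e'): repeat (last at 5), move window start to 6
  Position 9 ('e'): window [6,9] length 4
  Position 10 ('b'): repeat (last at 8), move window start to 9
  Position 10 ('b'): window [9,10] length 2
  Position 11 ('h'): window [9,11] length 3
Longest substring with no repeats: "hcedfb" with length 6

6


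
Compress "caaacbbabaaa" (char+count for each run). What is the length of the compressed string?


Input: caaacbbabaaa
Runs:
  'c' x 1 => "c1"
  'a' x 3 => "a3"
  'c' x 1 => "c1"
  'b' x 2 => "b2"
  'a' x 1 => "a1"
  'b' x 1 => "b1"
  'a' x 3 => "a3"
Compressed: "c1a3c1b2a1b1a3"
Compressed length: 14

14


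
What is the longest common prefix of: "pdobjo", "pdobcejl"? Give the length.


Words: pdobjo, pdobcejl
  Position 0: all 'p' => match
  Position 1: all 'd' => match
  Position 2: all 'o' => match
  Position 3: all 'b' => match
  Position 4: ('j', 'c') => mismatch, stop
LCP = "pdob" (length 4)

4


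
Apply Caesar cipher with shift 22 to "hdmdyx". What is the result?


Caesar cipher: shift "hdmdyx" by 22
  'h' (pos 7) + 22 = pos 3 = 'd'
  'd' (pos 3) + 22 = pos 25 = 'z'
  'm' (pos 12) + 22 = pos 8 = 'i'
  'd' (pos 3) + 22 = pos 25 = 'z'
  'y' (pos 24) + 22 = pos 20 = 'u'
  'x' (pos 23) + 22 = pos 19 = 't'
Result: dzizut

dzizut


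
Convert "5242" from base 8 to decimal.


Input: "5242" in base 8
Positional expansion:
  Digit '5' (value 5) x 8^3 = 2560
  Digit '2' (value 2) x 8^2 = 128
  Digit '4' (value 4) x 8^1 = 32
  Digit '2' (value 2) x 8^0 = 2
Sum = 2722

2722


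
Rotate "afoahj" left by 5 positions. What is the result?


Input: "afoahj", rotate left by 5
First 5 characters: "afoah"
Remaining characters: "j"
Concatenate remaining + first: "j" + "afoah" = "jafoah"

jafoah


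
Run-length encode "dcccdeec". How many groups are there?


Input: dcccdeec
Scanning for consecutive runs:
  Group 1: 'd' x 1 (positions 0-0)
  Group 2: 'c' x 3 (positions 1-3)
  Group 3: 'd' x 1 (positions 4-4)
  Group 4: 'e' x 2 (positions 5-6)
  Group 5: 'c' x 1 (positions 7-7)
Total groups: 5

5


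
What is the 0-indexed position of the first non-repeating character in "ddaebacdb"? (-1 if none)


Input: ddaebacdb
Character frequencies:
  'a': 2
  'b': 2
  'c': 1
  'd': 3
  'e': 1
Scanning left to right for freq == 1:
  Position 0 ('d'): freq=3, skip
  Position 1 ('d'): freq=3, skip
  Position 2 ('a'): freq=2, skip
  Position 3 ('e'): unique! => answer = 3

3


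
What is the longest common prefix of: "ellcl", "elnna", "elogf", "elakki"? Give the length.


Words: ellcl, elnna, elogf, elakki
  Position 0: all 'e' => match
  Position 1: all 'l' => match
  Position 2: ('l', 'n', 'o', 'a') => mismatch, stop
LCP = "el" (length 2)

2


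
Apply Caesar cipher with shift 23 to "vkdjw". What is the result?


Caesar cipher: shift "vkdjw" by 23
  'v' (pos 21) + 23 = pos 18 = 's'
  'k' (pos 10) + 23 = pos 7 = 'h'
  'd' (pos 3) + 23 = pos 0 = 'a'
  'j' (pos 9) + 23 = pos 6 = 'g'
  'w' (pos 22) + 23 = pos 19 = 't'
Result: shagt

shagt


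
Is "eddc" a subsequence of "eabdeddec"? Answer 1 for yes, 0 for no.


Check if "eddc" is a subsequence of "eabdeddec"
Greedy scan:
  Position 0 ('e'): matches sub[0] = 'e'
  Position 1 ('a'): no match needed
  Position 2 ('b'): no match needed
  Position 3 ('d'): matches sub[1] = 'd'
  Position 4 ('e'): no match needed
  Position 5 ('d'): matches sub[2] = 'd'
  Position 6 ('d'): no match needed
  Position 7 ('e'): no match needed
  Position 8 ('c'): matches sub[3] = 'c'
All 4 characters matched => is a subsequence

1


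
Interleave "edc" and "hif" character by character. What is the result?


Interleaving "edc" and "hif":
  Position 0: 'e' from first, 'h' from second => "eh"
  Position 1: 'd' from first, 'i' from second => "di"
  Position 2: 'c' from first, 'f' from second => "cf"
Result: ehdicf

ehdicf


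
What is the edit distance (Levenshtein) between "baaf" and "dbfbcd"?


Computing edit distance: "baaf" -> "dbfbcd"
DP table:
           d    b    f    b    c    d
      0    1    2    3    4    5    6
  b   1    1    1    2    3    4    5
  a   2    2    2    2    3    4    5
  a   3    3    3    3    3    4    5
  f   4    4    4    3    4    4    5
Edit distance = dp[4][6] = 5

5


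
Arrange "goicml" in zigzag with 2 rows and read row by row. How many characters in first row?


Zigzag "goicml" into 2 rows:
Placing characters:
  'g' => row 0
  'o' => row 1
  'i' => row 0
  'c' => row 1
  'm' => row 0
  'l' => row 1
Rows:
  Row 0: "gim"
  Row 1: "ocl"
First row length: 3

3


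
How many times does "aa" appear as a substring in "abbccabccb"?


Searching for "aa" in "abbccabccb"
Scanning each position:
  Position 0: "ab" => no
  Position 1: "bb" => no
  Position 2: "bc" => no
  Position 3: "cc" => no
  Position 4: "ca" => no
  Position 5: "ab" => no
  Position 6: "bc" => no
  Position 7: "cc" => no
  Position 8: "cb" => no
Total occurrences: 0

0


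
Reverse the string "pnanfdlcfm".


Input: pnanfdlcfm
Reading characters right to left:
  Position 9: 'm'
  Position 8: 'f'
  Position 7: 'c'
  Position 6: 'l'
  Position 5: 'd'
  Position 4: 'f'
  Position 3: 'n'
  Position 2: 'a'
  Position 1: 'n'
  Position 0: 'p'
Reversed: mfcldfnanp

mfcldfnanp


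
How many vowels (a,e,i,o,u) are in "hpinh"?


Input: hpinh
Checking each character:
  'h' at position 0: consonant
  'p' at position 1: consonant
  'i' at position 2: vowel (running total: 1)
  'n' at position 3: consonant
  'h' at position 4: consonant
Total vowels: 1

1


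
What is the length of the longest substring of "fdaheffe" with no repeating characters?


Input: "fdaheffe"
Sliding window (track last position of each char):
  Position 0 ('f'): window [0,0] length 1 -- new best
  Position 1 ('d'): window [0,1] length 2 -- new best
  Position 2 ('a'): window [0,2] length 3 -- new best
  Position 3 ('h'): window [0,3] length 4 -- new best
  Position 4 ('e'): window [0,4] length 5 -- new best
  Position 5 ('f'): repeat (last at 0), move window start to 1
  Position 5 ('f'): window [1,5] length 5
  Position 6 ('f'): repeat (last at 5), move window start to 6
  Position 6 ('f'): window [6,6] length 1
  Position 7 ('e'): window [6,7] length 2
Longest substring with no repeats: "fdahe" with length 5

5


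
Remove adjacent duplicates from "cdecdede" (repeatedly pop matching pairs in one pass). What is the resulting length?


Input: cdecdede
Stack-based adjacent duplicate removal:
  Read 'c': push. Stack: c
  Read 'd': push. Stack: cd
  Read 'e': push. Stack: cde
  Read 'c': push. Stack: cdec
  Read 'd': push. Stack: cdecd
  Read 'e': push. Stack: cdecde
  Read 'd': push. Stack: cdecded
  Read 'e': push. Stack: cdecdede
Final stack: "cdecdede" (length 8)

8


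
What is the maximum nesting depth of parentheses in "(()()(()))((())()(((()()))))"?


Input: "(()()(()))((())()(((()()))))"
Tracking depth:
  Position 0 '(': depth becomes 1
  Position 1 '(': depth becomes 2
  Position 2 ')': depth becomes 1
  Position 3 '(': depth becomes 2
  Position 4 ')': depth becomes 1
  Position 5 '(': depth becomes 2
  Position 6 '(': depth becomes 3
  Position 7 ')': depth becomes 2
  Position 8 ')': depth becomes 1
  Position 9 ')': depth becomes 0
  Position 10 '(': depth becomes 1
  Position 11 '(': depth becomes 2
  Position 12 '(': depth becomes 3
  Position 13 ')': depth becomes 2
  Position 14 ')': depth becomes 1
  Position 15 '(': depth becomes 2
  Position 16 ')': depth becomes 1
  Position 17 '(': depth becomes 2
  Position 18 '(': depth becomes 3
  Position 19 '(': depth becomes 4
  Position 20 '(': depth becomes 5
  Position 21 ')': depth becomes 4
  Position 22 '(': depth becomes 5
  Position 23 ')': depth becomes 4
  Position 24 ')': depth becomes 3
  Position 25 ')': depth becomes 2
  Position 26 ')': depth becomes 1
  Position 27 ')': depth becomes 0
Maximum depth reached: 5

5


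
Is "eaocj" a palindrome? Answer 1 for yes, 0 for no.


Input: eaocj
Reversed: jcoae
  Compare pos 0 ('e') with pos 4 ('j'): MISMATCH
  Compare pos 1 ('a') with pos 3 ('c'): MISMATCH
Result: not a palindrome

0


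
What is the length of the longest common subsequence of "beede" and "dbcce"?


LCS of "beede" and "dbcce"
DP table:
           d    b    c    c    e
      0    0    0    0    0    0
  b   0    0    1    1    1    1
  e   0    0    1    1    1    2
  e   0    0    1    1    1    2
  d   0    1    1    1    1    2
  e   0    1    1    1    1    2
LCS length = dp[5][5] = 2

2


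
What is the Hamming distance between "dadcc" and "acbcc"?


Comparing "dadcc" and "acbcc" position by position:
  Position 0: 'd' vs 'a' => differ
  Position 1: 'a' vs 'c' => differ
  Position 2: 'd' vs 'b' => differ
  Position 3: 'c' vs 'c' => same
  Position 4: 'c' vs 'c' => same
Total differences (Hamming distance): 3

3


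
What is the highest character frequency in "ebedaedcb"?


Input: ebedaedcb
Character counts:
  'a': 1
  'b': 2
  'c': 1
  'd': 2
  'e': 3
Maximum frequency: 3

3


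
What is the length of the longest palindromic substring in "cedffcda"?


Input: "cedffcda"
Checking substrings for palindromes:
  [3:5] "ff" (len 2) => palindrome
Longest palindromic substring: "ff" with length 2

2


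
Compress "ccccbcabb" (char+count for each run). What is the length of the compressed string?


Input: ccccbcabb
Runs:
  'c' x 4 => "c4"
  'b' x 1 => "b1"
  'c' x 1 => "c1"
  'a' x 1 => "a1"
  'b' x 2 => "b2"
Compressed: "c4b1c1a1b2"
Compressed length: 10

10


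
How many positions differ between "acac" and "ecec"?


Comparing "acac" and "ecec" position by position:
  Position 0: 'a' vs 'e' => DIFFER
  Position 1: 'c' vs 'c' => same
  Position 2: 'a' vs 'e' => DIFFER
  Position 3: 'c' vs 'c' => same
Positions that differ: 2

2


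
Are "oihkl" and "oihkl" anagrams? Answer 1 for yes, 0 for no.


Strings: "oihkl", "oihkl"
Sorted first:  hiklo
Sorted second: hiklo
Sorted forms match => anagrams

1


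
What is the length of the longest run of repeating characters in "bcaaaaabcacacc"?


Input: "bcaaaaabcacacc"
Scanning for longest run:
  Position 1 ('c'): new char, reset run to 1
  Position 2 ('a'): new char, reset run to 1
  Position 3 ('a'): continues run of 'a', length=2
  Position 4 ('a'): continues run of 'a', length=3
  Position 5 ('a'): continues run of 'a', length=4
  Position 6 ('a'): continues run of 'a', length=5
  Position 7 ('b'): new char, reset run to 1
  Position 8 ('c'): new char, reset run to 1
  Position 9 ('a'): new char, reset run to 1
  Position 10 ('c'): new char, reset run to 1
  Position 11 ('a'): new char, reset run to 1
  Position 12 ('c'): new char, reset run to 1
  Position 13 ('c'): continues run of 'c', length=2
Longest run: 'a' with length 5

5


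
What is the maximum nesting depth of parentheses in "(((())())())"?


Input: "(((())())())"
Tracking depth:
  Position 0 '(': depth becomes 1
  Position 1 '(': depth becomes 2
  Position 2 '(': depth becomes 3
  Position 3 '(': depth becomes 4
  Position 4 ')': depth becomes 3
  Position 5 ')': depth becomes 2
  Position 6 '(': depth becomes 3
  Position 7 ')': depth becomes 2
  Position 8 ')': depth becomes 1
  Position 9 '(': depth becomes 2
  Position 10 ')': depth becomes 1
  Position 11 ')': depth becomes 0
Maximum depth reached: 4

4


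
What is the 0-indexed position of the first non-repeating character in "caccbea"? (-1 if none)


Input: caccbea
Character frequencies:
  'a': 2
  'b': 1
  'c': 3
  'e': 1
Scanning left to right for freq == 1:
  Position 0 ('c'): freq=3, skip
  Position 1 ('a'): freq=2, skip
  Position 2 ('c'): freq=3, skip
  Position 3 ('c'): freq=3, skip
  Position 4 ('b'): unique! => answer = 4

4


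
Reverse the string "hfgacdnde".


Input: hfgacdnde
Reading characters right to left:
  Position 8: 'e'
  Position 7: 'd'
  Position 6: 'n'
  Position 5: 'd'
  Position 4: 'c'
  Position 3: 'a'
  Position 2: 'g'
  Position 1: 'f'
  Position 0: 'h'
Reversed: edndcagfh

edndcagfh


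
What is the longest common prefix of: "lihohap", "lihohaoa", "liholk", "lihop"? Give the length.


Words: lihohap, lihohaoa, liholk, lihop
  Position 0: all 'l' => match
  Position 1: all 'i' => match
  Position 2: all 'h' => match
  Position 3: all 'o' => match
  Position 4: ('h', 'h', 'l', 'p') => mismatch, stop
LCP = "liho" (length 4)

4


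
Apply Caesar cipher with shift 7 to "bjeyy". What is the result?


Caesar cipher: shift "bjeyy" by 7
  'b' (pos 1) + 7 = pos 8 = 'i'
  'j' (pos 9) + 7 = pos 16 = 'q'
  'e' (pos 4) + 7 = pos 11 = 'l'
  'y' (pos 24) + 7 = pos 5 = 'f'
  'y' (pos 24) + 7 = pos 5 = 'f'
Result: iqlff

iqlff


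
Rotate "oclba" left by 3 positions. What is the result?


Input: "oclba", rotate left by 3
First 3 characters: "ocl"
Remaining characters: "ba"
Concatenate remaining + first: "ba" + "ocl" = "baocl"

baocl


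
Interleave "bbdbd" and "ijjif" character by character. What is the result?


Interleaving "bbdbd" and "ijjif":
  Position 0: 'b' from first, 'i' from second => "bi"
  Position 1: 'b' from first, 'j' from second => "bj"
  Position 2: 'd' from first, 'j' from second => "dj"
  Position 3: 'b' from first, 'i' from second => "bi"
  Position 4: 'd' from first, 'f' from second => "df"
Result: bibjdjbidf

bibjdjbidf


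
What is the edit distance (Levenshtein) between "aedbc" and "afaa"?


Computing edit distance: "aedbc" -> "afaa"
DP table:
           a    f    a    a
      0    1    2    3    4
  a   1    0    1    2    3
  e   2    1    1    2    3
  d   3    2    2    2    3
  b   4    3    3    3    3
  c   5    4    4    4    4
Edit distance = dp[5][4] = 4

4


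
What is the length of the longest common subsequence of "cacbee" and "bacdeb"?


LCS of "cacbee" and "bacdeb"
DP table:
           b    a    c    d    e    b
      0    0    0    0    0    0    0
  c   0    0    0    1    1    1    1
  a   0    0    1    1    1    1    1
  c   0    0    1    2    2    2    2
  b   0    1    1    2    2    2    3
  e   0    1    1    2    2    3    3
  e   0    1    1    2    2    3    3
LCS length = dp[6][6] = 3

3


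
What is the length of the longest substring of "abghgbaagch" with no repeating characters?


Input: "abghgbaagch"
Sliding window (track last position of each char):
  Position 0 ('a'): window [0,0] length 1 -- new best
  Position 1 ('b'): window [0,1] length 2 -- new best
  Position 2 ('g'): window [0,2] length 3 -- new best
  Position 3 ('h'): window [0,3] length 4 -- new best
  Position 4 ('g'): repeat (last at 2), move window start to 3
  Position 4 ('g'): window [3,4] length 2
  Position 5 ('b'): window [3,5] length 3
  Position 6 ('a'): window [3,6] length 4
  Position 7 ('a'): repeat (last at 6), move window start to 7
  Position 7 ('a'): window [7,7] length 1
  Position 8 ('g'): window [7,8] length 2
  Position 9 ('c'): window [7,9] length 3
  Position 10 ('h'): window [7,10] length 4
Longest substring with no repeats: "abgh" with length 4

4


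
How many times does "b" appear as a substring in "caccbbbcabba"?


Searching for "b" in "caccbbbcabba"
Scanning each position:
  Position 0: "c" => no
  Position 1: "a" => no
  Position 2: "c" => no
  Position 3: "c" => no
  Position 4: "b" => MATCH
  Position 5: "b" => MATCH
  Position 6: "b" => MATCH
  Position 7: "c" => no
  Position 8: "a" => no
  Position 9: "b" => MATCH
  Position 10: "b" => MATCH
  Position 11: "a" => no
Total occurrences: 5

5


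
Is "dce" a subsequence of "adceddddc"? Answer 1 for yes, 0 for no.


Check if "dce" is a subsequence of "adceddddc"
Greedy scan:
  Position 0 ('a'): no match needed
  Position 1 ('d'): matches sub[0] = 'd'
  Position 2 ('c'): matches sub[1] = 'c'
  Position 3 ('e'): matches sub[2] = 'e'
  Position 4 ('d'): no match needed
  Position 5 ('d'): no match needed
  Position 6 ('d'): no match needed
  Position 7 ('d'): no match needed
  Position 8 ('c'): no match needed
All 3 characters matched => is a subsequence

1


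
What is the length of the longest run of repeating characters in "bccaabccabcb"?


Input: "bccaabccabcb"
Scanning for longest run:
  Position 1 ('c'): new char, reset run to 1
  Position 2 ('c'): continues run of 'c', length=2
  Position 3 ('a'): new char, reset run to 1
  Position 4 ('a'): continues run of 'a', length=2
  Position 5 ('b'): new char, reset run to 1
  Position 6 ('c'): new char, reset run to 1
  Position 7 ('c'): continues run of 'c', length=2
  Position 8 ('a'): new char, reset run to 1
  Position 9 ('b'): new char, reset run to 1
  Position 10 ('c'): new char, reset run to 1
  Position 11 ('b'): new char, reset run to 1
Longest run: 'c' with length 2

2


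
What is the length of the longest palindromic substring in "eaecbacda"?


Input: "eaecbacda"
Checking substrings for palindromes:
  [0:3] "eae" (len 3) => palindrome
Longest palindromic substring: "eae" with length 3

3


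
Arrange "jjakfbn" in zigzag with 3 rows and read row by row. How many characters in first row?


Zigzag "jjakfbn" into 3 rows:
Placing characters:
  'j' => row 0
  'j' => row 1
  'a' => row 2
  'k' => row 1
  'f' => row 0
  'b' => row 1
  'n' => row 2
Rows:
  Row 0: "jf"
  Row 1: "jkb"
  Row 2: "an"
First row length: 2

2


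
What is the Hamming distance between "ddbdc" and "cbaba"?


Comparing "ddbdc" and "cbaba" position by position:
  Position 0: 'd' vs 'c' => differ
  Position 1: 'd' vs 'b' => differ
  Position 2: 'b' vs 'a' => differ
  Position 3: 'd' vs 'b' => differ
  Position 4: 'c' vs 'a' => differ
Total differences (Hamming distance): 5

5


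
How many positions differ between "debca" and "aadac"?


Comparing "debca" and "aadac" position by position:
  Position 0: 'd' vs 'a' => DIFFER
  Position 1: 'e' vs 'a' => DIFFER
  Position 2: 'b' vs 'd' => DIFFER
  Position 3: 'c' vs 'a' => DIFFER
  Position 4: 'a' vs 'c' => DIFFER
Positions that differ: 5

5


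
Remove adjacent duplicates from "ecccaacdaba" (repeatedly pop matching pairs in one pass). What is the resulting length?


Input: ecccaacdaba
Stack-based adjacent duplicate removal:
  Read 'e': push. Stack: e
  Read 'c': push. Stack: ec
  Read 'c': matches stack top 'c' => pop. Stack: e
  Read 'c': push. Stack: ec
  Read 'a': push. Stack: eca
  Read 'a': matches stack top 'a' => pop. Stack: ec
  Read 'c': matches stack top 'c' => pop. Stack: e
  Read 'd': push. Stack: ed
  Read 'a': push. Stack: eda
  Read 'b': push. Stack: edab
  Read 'a': push. Stack: edaba
Final stack: "edaba" (length 5)

5


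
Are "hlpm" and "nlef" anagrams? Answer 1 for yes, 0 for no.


Strings: "hlpm", "nlef"
Sorted first:  hlmp
Sorted second: efln
Differ at position 0: 'h' vs 'e' => not anagrams

0


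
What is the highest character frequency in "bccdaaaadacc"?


Input: bccdaaaadacc
Character counts:
  'a': 5
  'b': 1
  'c': 4
  'd': 2
Maximum frequency: 5

5


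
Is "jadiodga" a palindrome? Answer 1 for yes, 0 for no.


Input: jadiodga
Reversed: agdoidaj
  Compare pos 0 ('j') with pos 7 ('a'): MISMATCH
  Compare pos 1 ('a') with pos 6 ('g'): MISMATCH
  Compare pos 2 ('d') with pos 5 ('d'): match
  Compare pos 3 ('i') with pos 4 ('o'): MISMATCH
Result: not a palindrome

0


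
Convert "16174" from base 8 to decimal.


Input: "16174" in base 8
Positional expansion:
  Digit '1' (value 1) x 8^4 = 4096
  Digit '6' (value 6) x 8^3 = 3072
  Digit '1' (value 1) x 8^2 = 64
  Digit '7' (value 7) x 8^1 = 56
  Digit '4' (value 4) x 8^0 = 4
Sum = 7292

7292


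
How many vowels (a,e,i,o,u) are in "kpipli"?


Input: kpipli
Checking each character:
  'k' at position 0: consonant
  'p' at position 1: consonant
  'i' at position 2: vowel (running total: 1)
  'p' at position 3: consonant
  'l' at position 4: consonant
  'i' at position 5: vowel (running total: 2)
Total vowels: 2

2


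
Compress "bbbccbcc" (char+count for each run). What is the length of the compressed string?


Input: bbbccbcc
Runs:
  'b' x 3 => "b3"
  'c' x 2 => "c2"
  'b' x 1 => "b1"
  'c' x 2 => "c2"
Compressed: "b3c2b1c2"
Compressed length: 8

8


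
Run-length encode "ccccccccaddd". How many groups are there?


Input: ccccccccaddd
Scanning for consecutive runs:
  Group 1: 'c' x 8 (positions 0-7)
  Group 2: 'a' x 1 (positions 8-8)
  Group 3: 'd' x 3 (positions 9-11)
Total groups: 3

3


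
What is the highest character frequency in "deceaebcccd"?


Input: deceaebcccd
Character counts:
  'a': 1
  'b': 1
  'c': 4
  'd': 2
  'e': 3
Maximum frequency: 4

4


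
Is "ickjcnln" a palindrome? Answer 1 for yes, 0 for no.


Input: ickjcnln
Reversed: nlncjkci
  Compare pos 0 ('i') with pos 7 ('n'): MISMATCH
  Compare pos 1 ('c') with pos 6 ('l'): MISMATCH
  Compare pos 2 ('k') with pos 5 ('n'): MISMATCH
  Compare pos 3 ('j') with pos 4 ('c'): MISMATCH
Result: not a palindrome

0


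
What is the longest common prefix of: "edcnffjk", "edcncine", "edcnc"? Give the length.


Words: edcnffjk, edcncine, edcnc
  Position 0: all 'e' => match
  Position 1: all 'd' => match
  Position 2: all 'c' => match
  Position 3: all 'n' => match
  Position 4: ('f', 'c', 'c') => mismatch, stop
LCP = "edcn" (length 4)

4


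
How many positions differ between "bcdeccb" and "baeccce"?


Comparing "bcdeccb" and "baeccce" position by position:
  Position 0: 'b' vs 'b' => same
  Position 1: 'c' vs 'a' => DIFFER
  Position 2: 'd' vs 'e' => DIFFER
  Position 3: 'e' vs 'c' => DIFFER
  Position 4: 'c' vs 'c' => same
  Position 5: 'c' vs 'c' => same
  Position 6: 'b' vs 'e' => DIFFER
Positions that differ: 4

4


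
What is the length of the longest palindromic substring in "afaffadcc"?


Input: "afaffadcc"
Checking substrings for palindromes:
  [2:6] "affa" (len 4) => palindrome
  [0:3] "afa" (len 3) => palindrome
  [1:4] "faf" (len 3) => palindrome
  [3:5] "ff" (len 2) => palindrome
  [7:9] "cc" (len 2) => palindrome
Longest palindromic substring: "affa" with length 4

4


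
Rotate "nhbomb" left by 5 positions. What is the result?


Input: "nhbomb", rotate left by 5
First 5 characters: "nhbom"
Remaining characters: "b"
Concatenate remaining + first: "b" + "nhbom" = "bnhbom"

bnhbom


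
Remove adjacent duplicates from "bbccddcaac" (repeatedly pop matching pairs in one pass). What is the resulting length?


Input: bbccddcaac
Stack-based adjacent duplicate removal:
  Read 'b': push. Stack: b
  Read 'b': matches stack top 'b' => pop. Stack: (empty)
  Read 'c': push. Stack: c
  Read 'c': matches stack top 'c' => pop. Stack: (empty)
  Read 'd': push. Stack: d
  Read 'd': matches stack top 'd' => pop. Stack: (empty)
  Read 'c': push. Stack: c
  Read 'a': push. Stack: ca
  Read 'a': matches stack top 'a' => pop. Stack: c
  Read 'c': matches stack top 'c' => pop. Stack: (empty)
Final stack: "" (length 0)

0


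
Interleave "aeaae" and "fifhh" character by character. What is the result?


Interleaving "aeaae" and "fifhh":
  Position 0: 'a' from first, 'f' from second => "af"
  Position 1: 'e' from first, 'i' from second => "ei"
  Position 2: 'a' from first, 'f' from second => "af"
  Position 3: 'a' from first, 'h' from second => "ah"
  Position 4: 'e' from first, 'h' from second => "eh"
Result: afeiafaheh

afeiafaheh


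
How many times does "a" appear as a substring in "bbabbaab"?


Searching for "a" in "bbabbaab"
Scanning each position:
  Position 0: "b" => no
  Position 1: "b" => no
  Position 2: "a" => MATCH
  Position 3: "b" => no
  Position 4: "b" => no
  Position 5: "a" => MATCH
  Position 6: "a" => MATCH
  Position 7: "b" => no
Total occurrences: 3

3


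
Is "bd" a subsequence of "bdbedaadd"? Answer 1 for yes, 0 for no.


Check if "bd" is a subsequence of "bdbedaadd"
Greedy scan:
  Position 0 ('b'): matches sub[0] = 'b'
  Position 1 ('d'): matches sub[1] = 'd'
  Position 2 ('b'): no match needed
  Position 3 ('e'): no match needed
  Position 4 ('d'): no match needed
  Position 5 ('a'): no match needed
  Position 6 ('a'): no match needed
  Position 7 ('d'): no match needed
  Position 8 ('d'): no match needed
All 2 characters matched => is a subsequence

1


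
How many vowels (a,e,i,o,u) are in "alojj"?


Input: alojj
Checking each character:
  'a' at position 0: vowel (running total: 1)
  'l' at position 1: consonant
  'o' at position 2: vowel (running total: 2)
  'j' at position 3: consonant
  'j' at position 4: consonant
Total vowels: 2

2


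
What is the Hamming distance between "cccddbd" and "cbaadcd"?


Comparing "cccddbd" and "cbaadcd" position by position:
  Position 0: 'c' vs 'c' => same
  Position 1: 'c' vs 'b' => differ
  Position 2: 'c' vs 'a' => differ
  Position 3: 'd' vs 'a' => differ
  Position 4: 'd' vs 'd' => same
  Position 5: 'b' vs 'c' => differ
  Position 6: 'd' vs 'd' => same
Total differences (Hamming distance): 4

4


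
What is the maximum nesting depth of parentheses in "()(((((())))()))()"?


Input: "()(((((())))()))()"
Tracking depth:
  Position 0 '(': depth becomes 1
  Position 1 ')': depth becomes 0
  Position 2 '(': depth becomes 1
  Position 3 '(': depth becomes 2
  Position 4 '(': depth becomes 3
  Position 5 '(': depth becomes 4
  Position 6 '(': depth becomes 5
  Position 7 '(': depth becomes 6
  Position 8 ')': depth becomes 5
  Position 9 ')': depth becomes 4
  Position 10 ')': depth becomes 3
  Position 11 ')': depth becomes 2
  Position 12 '(': depth becomes 3
  Position 13 ')': depth becomes 2
  Position 14 ')': depth becomes 1
  Position 15 ')': depth becomes 0
  Position 16 '(': depth becomes 1
  Position 17 ')': depth becomes 0
Maximum depth reached: 6

6


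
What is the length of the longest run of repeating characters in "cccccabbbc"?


Input: "cccccabbbc"
Scanning for longest run:
  Position 1 ('c'): continues run of 'c', length=2
  Position 2 ('c'): continues run of 'c', length=3
  Position 3 ('c'): continues run of 'c', length=4
  Position 4 ('c'): continues run of 'c', length=5
  Position 5 ('a'): new char, reset run to 1
  Position 6 ('b'): new char, reset run to 1
  Position 7 ('b'): continues run of 'b', length=2
  Position 8 ('b'): continues run of 'b', length=3
  Position 9 ('c'): new char, reset run to 1
Longest run: 'c' with length 5

5


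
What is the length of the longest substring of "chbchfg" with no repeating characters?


Input: "chbchfg"
Sliding window (track last position of each char):
  Position 0 ('c'): window [0,0] length 1 -- new best
  Position 1 ('h'): window [0,1] length 2 -- new best
  Position 2 ('b'): window [0,2] length 3 -- new best
  Position 3 ('c'): repeat (last at 0), move window start to 1
  Position 3 ('c'): window [1,3] length 3
  Position 4 ('h'): repeat (last at 1), move window start to 2
  Position 4 ('h'): window [2,4] length 3
  Position 5 ('f'): window [2,5] length 4 -- new best
  Position 6 ('g'): window [2,6] length 5 -- new best
Longest substring with no repeats: "bchfg" with length 5

5


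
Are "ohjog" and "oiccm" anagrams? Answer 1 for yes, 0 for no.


Strings: "ohjog", "oiccm"
Sorted first:  ghjoo
Sorted second: ccimo
Differ at position 0: 'g' vs 'c' => not anagrams

0


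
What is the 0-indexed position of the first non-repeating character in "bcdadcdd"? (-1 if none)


Input: bcdadcdd
Character frequencies:
  'a': 1
  'b': 1
  'c': 2
  'd': 4
Scanning left to right for freq == 1:
  Position 0 ('b'): unique! => answer = 0

0


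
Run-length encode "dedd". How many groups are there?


Input: dedd
Scanning for consecutive runs:
  Group 1: 'd' x 1 (positions 0-0)
  Group 2: 'e' x 1 (positions 1-1)
  Group 3: 'd' x 2 (positions 2-3)
Total groups: 3

3


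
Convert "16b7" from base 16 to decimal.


Input: "16b7" in base 16
Positional expansion:
  Digit '1' (value 1) x 16^3 = 4096
  Digit '6' (value 6) x 16^2 = 1536
  Digit 'b' (value 11) x 16^1 = 176
  Digit '7' (value 7) x 16^0 = 7
Sum = 5815

5815


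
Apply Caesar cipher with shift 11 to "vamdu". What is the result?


Caesar cipher: shift "vamdu" by 11
  'v' (pos 21) + 11 = pos 6 = 'g'
  'a' (pos 0) + 11 = pos 11 = 'l'
  'm' (pos 12) + 11 = pos 23 = 'x'
  'd' (pos 3) + 11 = pos 14 = 'o'
  'u' (pos 20) + 11 = pos 5 = 'f'
Result: glxof

glxof


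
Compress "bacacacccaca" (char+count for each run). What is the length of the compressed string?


Input: bacacacccaca
Runs:
  'b' x 1 => "b1"
  'a' x 1 => "a1"
  'c' x 1 => "c1"
  'a' x 1 => "a1"
  'c' x 1 => "c1"
  'a' x 1 => "a1"
  'c' x 3 => "c3"
  'a' x 1 => "a1"
  'c' x 1 => "c1"
  'a' x 1 => "a1"
Compressed: "b1a1c1a1c1a1c3a1c1a1"
Compressed length: 20

20
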